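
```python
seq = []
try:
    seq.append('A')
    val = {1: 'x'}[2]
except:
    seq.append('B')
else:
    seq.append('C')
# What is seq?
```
['A', 'B']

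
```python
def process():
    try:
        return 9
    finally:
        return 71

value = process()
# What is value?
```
71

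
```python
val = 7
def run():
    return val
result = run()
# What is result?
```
7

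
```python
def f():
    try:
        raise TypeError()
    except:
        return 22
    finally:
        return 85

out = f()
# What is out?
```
85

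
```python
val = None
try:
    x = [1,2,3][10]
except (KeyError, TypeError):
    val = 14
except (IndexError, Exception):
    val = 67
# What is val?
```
67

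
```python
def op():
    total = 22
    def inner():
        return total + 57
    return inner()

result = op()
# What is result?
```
79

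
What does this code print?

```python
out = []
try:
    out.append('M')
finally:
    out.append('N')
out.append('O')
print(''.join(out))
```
MNO

try/finally without except, no exception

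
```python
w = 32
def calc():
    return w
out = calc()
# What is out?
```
32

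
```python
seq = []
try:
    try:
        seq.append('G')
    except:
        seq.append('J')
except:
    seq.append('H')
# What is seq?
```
['G']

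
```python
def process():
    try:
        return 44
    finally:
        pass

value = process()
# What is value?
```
44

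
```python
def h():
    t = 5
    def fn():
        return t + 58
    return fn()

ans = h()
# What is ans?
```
63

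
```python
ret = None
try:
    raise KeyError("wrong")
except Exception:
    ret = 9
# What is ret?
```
9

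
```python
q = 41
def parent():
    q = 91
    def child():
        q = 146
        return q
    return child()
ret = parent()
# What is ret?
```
146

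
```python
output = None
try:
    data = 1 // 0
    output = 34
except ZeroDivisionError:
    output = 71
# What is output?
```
71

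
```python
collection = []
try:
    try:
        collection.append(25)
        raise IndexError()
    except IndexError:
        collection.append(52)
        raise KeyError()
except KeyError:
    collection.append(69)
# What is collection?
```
[25, 52, 69]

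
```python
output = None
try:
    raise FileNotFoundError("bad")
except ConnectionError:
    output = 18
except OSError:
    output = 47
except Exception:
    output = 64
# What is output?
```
47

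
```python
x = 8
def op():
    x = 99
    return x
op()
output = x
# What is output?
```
8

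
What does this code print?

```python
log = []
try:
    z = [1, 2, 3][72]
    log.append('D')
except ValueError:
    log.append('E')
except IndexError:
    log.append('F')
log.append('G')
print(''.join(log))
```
FG

IndexError is caught by its specific handler, not ValueError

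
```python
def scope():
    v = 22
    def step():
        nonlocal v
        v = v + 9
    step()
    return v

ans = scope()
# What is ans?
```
31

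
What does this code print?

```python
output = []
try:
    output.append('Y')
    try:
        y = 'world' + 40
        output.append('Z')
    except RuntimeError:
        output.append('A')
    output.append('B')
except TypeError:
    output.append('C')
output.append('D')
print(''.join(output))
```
YCD

Inner handler doesn't match, propagates to outer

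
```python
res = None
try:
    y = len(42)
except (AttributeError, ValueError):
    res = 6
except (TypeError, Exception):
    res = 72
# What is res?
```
72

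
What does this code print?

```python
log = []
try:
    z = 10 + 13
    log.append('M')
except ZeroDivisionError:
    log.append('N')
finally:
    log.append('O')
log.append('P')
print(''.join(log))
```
MOP

finally runs after normal execution too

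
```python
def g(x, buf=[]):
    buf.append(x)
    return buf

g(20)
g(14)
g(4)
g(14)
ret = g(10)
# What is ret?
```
[20, 14, 4, 14, 10]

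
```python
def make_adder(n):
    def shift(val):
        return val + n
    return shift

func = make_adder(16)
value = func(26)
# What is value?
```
42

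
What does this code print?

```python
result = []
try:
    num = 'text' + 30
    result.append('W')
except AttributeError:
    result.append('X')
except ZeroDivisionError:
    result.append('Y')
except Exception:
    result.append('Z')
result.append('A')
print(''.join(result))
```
ZA

TypeError not specifically caught, falls to Exception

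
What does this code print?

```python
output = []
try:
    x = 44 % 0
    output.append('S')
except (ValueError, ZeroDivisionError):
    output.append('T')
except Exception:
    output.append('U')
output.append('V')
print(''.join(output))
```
TV

ZeroDivisionError matches tuple containing it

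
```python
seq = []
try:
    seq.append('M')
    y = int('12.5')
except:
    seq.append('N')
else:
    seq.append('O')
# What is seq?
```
['M', 'N']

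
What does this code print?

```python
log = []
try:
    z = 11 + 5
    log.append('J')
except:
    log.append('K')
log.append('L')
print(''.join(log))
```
JL

No exception, try block completes normally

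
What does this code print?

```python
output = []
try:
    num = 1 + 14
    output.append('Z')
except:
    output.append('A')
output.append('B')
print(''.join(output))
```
ZB

No exception, try block completes normally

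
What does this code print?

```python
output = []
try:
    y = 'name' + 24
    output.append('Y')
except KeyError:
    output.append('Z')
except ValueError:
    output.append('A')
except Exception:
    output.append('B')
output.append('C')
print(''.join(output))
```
BC

TypeError not specifically caught, falls to Exception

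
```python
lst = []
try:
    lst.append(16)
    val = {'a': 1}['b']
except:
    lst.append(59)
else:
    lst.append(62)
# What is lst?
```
[16, 59]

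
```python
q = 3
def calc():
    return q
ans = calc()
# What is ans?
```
3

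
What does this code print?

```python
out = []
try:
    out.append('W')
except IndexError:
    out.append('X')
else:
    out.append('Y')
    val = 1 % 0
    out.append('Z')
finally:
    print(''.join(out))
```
WY

Try succeeds, else appends 'Y', ZeroDivisionError in else is uncaught, finally prints before exception propagates ('Z' never appended)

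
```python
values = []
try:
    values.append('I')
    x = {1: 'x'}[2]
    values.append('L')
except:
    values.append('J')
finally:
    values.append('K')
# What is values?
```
['I', 'J', 'K']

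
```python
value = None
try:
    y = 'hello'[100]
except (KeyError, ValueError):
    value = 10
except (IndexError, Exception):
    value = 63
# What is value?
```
63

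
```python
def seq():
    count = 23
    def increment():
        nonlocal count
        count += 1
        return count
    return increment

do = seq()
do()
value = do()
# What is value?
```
25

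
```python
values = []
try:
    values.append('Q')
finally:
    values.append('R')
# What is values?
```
['Q', 'R']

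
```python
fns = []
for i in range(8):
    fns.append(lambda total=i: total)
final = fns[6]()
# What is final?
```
6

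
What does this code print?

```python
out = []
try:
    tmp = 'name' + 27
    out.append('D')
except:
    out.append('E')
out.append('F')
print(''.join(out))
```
EF

Exception raised in try, caught by bare except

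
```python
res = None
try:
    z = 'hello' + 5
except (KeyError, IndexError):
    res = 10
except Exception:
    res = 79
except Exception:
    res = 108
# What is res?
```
79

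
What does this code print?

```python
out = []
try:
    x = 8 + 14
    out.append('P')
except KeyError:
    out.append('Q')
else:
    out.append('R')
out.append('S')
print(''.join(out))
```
PRS

else block runs when no exception occurs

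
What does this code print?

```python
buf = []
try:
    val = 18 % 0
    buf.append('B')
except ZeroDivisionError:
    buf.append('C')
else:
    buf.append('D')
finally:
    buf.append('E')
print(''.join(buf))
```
CE

Exception: except runs, else skipped, finally runs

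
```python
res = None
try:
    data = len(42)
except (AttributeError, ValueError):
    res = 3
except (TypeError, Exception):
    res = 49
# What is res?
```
49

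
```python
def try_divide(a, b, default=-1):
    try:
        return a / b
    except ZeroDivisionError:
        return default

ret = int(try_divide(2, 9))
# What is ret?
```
0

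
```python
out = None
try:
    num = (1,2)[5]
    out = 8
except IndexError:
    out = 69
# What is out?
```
69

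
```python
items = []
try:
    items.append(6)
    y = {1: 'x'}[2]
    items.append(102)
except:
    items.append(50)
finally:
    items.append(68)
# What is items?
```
[6, 50, 68]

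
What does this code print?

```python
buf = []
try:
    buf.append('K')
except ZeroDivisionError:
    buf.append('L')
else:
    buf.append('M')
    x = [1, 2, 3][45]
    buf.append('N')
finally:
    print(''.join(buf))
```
KM

Try succeeds, else appends 'M', IndexError in else is uncaught, finally prints before exception propagates ('N' never appended)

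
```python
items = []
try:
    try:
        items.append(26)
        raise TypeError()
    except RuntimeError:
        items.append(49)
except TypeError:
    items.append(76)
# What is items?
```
[26, 76]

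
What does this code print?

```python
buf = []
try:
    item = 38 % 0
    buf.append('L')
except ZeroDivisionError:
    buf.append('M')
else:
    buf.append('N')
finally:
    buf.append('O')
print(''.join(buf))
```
MO

Exception: except runs, else skipped, finally runs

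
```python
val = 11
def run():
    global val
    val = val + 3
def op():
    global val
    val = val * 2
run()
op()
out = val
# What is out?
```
28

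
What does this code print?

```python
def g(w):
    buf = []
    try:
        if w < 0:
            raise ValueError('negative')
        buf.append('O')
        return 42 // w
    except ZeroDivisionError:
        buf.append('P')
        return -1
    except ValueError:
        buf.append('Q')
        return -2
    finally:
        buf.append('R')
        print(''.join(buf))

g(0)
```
OPR

w=0 causes ZeroDivisionError, caught, finally prints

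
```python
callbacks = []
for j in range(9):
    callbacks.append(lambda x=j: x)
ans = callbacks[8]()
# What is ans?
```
8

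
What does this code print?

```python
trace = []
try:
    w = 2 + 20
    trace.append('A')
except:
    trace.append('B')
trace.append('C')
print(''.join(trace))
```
AC

No exception, try block completes normally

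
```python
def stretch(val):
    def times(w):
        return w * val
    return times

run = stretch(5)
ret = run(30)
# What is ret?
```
150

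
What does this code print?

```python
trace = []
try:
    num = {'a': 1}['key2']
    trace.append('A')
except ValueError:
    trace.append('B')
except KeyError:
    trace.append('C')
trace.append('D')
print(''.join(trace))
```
CD

KeyError is caught by its specific handler, not ValueError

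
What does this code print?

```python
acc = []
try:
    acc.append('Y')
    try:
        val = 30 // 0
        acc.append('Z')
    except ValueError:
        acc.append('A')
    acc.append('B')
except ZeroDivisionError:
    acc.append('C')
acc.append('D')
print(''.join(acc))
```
YCD

Inner handler doesn't match, propagates to outer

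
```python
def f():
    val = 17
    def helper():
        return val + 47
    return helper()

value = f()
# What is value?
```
64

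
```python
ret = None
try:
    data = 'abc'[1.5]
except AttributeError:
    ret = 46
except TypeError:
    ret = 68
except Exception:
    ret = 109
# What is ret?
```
68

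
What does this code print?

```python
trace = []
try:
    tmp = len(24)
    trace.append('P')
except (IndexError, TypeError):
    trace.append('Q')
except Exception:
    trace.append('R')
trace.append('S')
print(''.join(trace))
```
QS

TypeError matches tuple containing it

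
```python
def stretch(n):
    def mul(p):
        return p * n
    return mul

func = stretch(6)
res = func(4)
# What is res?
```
24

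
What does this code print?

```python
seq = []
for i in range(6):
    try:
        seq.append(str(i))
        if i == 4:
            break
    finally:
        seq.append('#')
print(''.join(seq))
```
0#1#2#3#4#

finally runs even when breaking out of loop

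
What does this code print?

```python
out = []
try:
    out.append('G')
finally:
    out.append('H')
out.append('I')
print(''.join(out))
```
GHI

try/finally without except, no exception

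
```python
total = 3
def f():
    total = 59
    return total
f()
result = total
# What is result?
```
3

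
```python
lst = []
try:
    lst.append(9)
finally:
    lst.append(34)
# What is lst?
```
[9, 34]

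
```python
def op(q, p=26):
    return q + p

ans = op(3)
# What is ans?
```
29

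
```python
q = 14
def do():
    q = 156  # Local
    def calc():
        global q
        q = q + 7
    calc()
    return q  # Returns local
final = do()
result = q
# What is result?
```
21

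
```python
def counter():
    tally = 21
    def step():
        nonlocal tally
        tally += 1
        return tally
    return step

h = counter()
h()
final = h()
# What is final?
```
23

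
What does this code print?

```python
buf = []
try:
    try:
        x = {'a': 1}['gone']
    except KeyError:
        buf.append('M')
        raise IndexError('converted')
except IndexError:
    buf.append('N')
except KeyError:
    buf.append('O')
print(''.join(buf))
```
MN

New IndexError raised, caught by outer IndexError handler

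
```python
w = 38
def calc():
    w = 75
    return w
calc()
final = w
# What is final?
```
38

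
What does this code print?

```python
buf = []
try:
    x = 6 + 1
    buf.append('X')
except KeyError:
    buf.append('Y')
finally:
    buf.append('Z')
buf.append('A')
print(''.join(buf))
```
XZA

finally runs after normal execution too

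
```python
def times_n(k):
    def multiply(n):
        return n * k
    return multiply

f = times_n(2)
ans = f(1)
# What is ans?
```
2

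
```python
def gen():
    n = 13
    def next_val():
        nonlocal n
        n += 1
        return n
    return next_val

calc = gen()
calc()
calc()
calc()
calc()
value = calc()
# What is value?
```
18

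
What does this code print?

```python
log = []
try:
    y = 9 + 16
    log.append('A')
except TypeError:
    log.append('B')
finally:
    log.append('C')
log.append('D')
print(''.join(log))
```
ACD

finally runs after normal execution too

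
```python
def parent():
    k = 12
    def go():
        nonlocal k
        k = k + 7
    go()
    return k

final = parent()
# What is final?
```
19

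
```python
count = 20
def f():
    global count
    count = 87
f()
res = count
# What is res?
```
87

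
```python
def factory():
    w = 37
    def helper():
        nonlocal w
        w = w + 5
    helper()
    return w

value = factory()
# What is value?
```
42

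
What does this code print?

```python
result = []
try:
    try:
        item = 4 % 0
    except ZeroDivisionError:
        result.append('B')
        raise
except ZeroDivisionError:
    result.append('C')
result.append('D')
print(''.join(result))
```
BCD

raise without argument re-raises current exception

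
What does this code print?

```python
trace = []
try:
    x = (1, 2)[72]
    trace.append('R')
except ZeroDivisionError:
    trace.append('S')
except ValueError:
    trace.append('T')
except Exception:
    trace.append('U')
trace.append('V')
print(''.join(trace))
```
UV

IndexError not specifically caught, falls to Exception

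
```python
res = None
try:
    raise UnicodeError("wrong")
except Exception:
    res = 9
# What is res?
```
9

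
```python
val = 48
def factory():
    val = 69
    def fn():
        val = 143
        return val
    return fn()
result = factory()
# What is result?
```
143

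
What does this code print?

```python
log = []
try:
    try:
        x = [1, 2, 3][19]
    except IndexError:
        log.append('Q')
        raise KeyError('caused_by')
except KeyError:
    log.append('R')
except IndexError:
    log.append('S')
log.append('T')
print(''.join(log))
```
QRT

KeyError raised and caught, original IndexError not re-raised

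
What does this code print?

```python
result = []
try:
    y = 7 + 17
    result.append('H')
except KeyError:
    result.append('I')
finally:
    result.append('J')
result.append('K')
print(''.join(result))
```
HJK

finally runs after normal execution too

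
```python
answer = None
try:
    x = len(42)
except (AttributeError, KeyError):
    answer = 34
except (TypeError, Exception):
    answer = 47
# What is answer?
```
47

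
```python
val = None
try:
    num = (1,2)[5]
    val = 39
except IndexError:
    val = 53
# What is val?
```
53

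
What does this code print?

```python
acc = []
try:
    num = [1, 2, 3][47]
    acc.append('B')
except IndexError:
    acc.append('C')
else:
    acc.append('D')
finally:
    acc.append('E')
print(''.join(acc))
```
CE

Exception: except runs, else skipped, finally runs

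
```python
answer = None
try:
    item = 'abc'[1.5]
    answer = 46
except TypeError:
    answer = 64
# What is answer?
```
64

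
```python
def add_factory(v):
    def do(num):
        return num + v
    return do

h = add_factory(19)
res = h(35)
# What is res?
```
54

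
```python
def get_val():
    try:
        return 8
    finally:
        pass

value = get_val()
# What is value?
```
8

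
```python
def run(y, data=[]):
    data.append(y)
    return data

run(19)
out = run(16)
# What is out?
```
[19, 16]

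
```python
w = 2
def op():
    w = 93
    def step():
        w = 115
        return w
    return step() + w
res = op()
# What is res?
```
208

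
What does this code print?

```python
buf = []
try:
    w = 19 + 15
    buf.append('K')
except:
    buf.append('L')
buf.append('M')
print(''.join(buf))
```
KM

No exception, try block completes normally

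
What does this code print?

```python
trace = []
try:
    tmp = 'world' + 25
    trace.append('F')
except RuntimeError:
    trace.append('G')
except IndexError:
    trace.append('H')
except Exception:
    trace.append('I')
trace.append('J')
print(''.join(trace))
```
IJ

TypeError not specifically caught, falls to Exception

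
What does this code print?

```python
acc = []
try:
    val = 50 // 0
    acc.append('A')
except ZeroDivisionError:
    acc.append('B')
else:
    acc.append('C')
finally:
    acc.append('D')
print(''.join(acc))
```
BD

Exception: except runs, else skipped, finally runs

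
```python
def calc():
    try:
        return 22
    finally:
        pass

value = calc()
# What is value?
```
22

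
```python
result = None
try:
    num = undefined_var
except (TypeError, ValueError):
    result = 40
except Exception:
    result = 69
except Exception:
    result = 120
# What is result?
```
69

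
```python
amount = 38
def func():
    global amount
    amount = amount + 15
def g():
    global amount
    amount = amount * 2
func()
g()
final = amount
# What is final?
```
106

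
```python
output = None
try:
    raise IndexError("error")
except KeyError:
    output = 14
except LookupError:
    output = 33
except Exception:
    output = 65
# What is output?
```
33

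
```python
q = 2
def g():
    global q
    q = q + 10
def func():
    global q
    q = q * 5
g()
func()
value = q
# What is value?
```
60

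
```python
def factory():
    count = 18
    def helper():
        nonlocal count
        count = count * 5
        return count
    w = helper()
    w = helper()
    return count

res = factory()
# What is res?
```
450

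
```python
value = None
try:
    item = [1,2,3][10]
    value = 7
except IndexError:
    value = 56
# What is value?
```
56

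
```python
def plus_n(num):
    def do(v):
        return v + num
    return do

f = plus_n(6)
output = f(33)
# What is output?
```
39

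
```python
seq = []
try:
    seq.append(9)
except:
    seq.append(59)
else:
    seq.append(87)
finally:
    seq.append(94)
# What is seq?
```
[9, 87, 94]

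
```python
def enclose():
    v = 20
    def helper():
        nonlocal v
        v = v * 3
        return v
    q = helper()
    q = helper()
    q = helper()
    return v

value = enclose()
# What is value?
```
540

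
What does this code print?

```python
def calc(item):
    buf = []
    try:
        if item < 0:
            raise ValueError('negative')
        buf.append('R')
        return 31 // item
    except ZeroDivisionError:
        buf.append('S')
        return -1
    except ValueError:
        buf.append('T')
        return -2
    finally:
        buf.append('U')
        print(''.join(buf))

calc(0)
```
RSU

item=0 causes ZeroDivisionError, caught, finally prints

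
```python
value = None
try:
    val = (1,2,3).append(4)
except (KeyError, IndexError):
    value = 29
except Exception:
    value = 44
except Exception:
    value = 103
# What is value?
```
44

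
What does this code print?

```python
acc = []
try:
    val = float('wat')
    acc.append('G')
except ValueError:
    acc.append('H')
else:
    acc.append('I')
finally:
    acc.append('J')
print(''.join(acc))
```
HJ

Exception: except runs, else skipped, finally runs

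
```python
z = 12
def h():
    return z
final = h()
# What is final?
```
12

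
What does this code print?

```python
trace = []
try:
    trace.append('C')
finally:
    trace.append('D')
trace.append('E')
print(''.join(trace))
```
CDE

try/finally without except, no exception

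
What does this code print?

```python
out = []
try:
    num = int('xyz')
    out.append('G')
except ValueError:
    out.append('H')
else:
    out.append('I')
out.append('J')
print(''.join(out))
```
HJ

else block skipped when exception is caught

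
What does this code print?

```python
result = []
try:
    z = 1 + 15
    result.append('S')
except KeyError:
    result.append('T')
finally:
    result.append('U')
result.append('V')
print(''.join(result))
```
SUV

finally runs after normal execution too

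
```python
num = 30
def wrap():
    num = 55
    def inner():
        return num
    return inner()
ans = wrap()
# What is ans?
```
55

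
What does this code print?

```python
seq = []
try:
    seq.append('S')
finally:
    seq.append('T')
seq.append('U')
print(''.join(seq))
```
STU

try/finally without except, no exception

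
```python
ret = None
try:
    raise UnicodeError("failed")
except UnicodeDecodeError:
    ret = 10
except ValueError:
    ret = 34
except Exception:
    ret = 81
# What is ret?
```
34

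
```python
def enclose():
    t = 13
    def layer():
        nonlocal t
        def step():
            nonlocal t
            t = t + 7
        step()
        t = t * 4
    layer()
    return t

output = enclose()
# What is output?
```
80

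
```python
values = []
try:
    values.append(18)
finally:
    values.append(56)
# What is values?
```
[18, 56]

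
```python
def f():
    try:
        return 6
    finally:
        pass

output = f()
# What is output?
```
6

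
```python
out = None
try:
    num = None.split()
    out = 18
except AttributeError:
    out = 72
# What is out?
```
72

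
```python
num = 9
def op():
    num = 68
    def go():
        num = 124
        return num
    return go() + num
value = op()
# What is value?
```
192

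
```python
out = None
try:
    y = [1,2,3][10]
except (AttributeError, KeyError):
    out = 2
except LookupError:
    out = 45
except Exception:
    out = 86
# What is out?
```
45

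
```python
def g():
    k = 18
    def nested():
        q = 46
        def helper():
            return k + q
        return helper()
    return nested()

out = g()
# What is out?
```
64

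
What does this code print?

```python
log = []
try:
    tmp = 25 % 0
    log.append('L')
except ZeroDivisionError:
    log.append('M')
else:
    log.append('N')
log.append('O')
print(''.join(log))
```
MO

else block skipped when exception is caught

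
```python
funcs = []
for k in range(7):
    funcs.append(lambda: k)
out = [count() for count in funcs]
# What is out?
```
[6, 6, 6, 6, 6, 6, 6]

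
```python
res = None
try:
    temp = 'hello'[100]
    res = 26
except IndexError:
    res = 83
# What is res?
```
83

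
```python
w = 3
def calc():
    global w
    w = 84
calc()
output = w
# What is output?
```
84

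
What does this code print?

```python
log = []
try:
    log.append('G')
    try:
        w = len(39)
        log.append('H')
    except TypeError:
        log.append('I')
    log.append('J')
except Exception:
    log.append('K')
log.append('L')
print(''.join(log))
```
GIJL

Inner exception caught by inner handler, outer continues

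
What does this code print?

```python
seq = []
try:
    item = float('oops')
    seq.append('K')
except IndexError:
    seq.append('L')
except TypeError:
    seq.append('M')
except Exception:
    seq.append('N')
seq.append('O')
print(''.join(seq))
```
NO

ValueError not specifically caught, falls to Exception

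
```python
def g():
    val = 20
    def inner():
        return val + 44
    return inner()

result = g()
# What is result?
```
64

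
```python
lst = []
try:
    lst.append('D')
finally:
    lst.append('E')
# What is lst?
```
['D', 'E']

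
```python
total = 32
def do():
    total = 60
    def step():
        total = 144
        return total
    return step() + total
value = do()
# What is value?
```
204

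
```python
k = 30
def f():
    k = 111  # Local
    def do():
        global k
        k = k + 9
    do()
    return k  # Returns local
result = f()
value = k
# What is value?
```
39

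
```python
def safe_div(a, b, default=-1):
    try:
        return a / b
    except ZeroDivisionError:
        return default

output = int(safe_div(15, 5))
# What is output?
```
3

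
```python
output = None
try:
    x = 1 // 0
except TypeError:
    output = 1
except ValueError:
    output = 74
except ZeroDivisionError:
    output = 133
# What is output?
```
133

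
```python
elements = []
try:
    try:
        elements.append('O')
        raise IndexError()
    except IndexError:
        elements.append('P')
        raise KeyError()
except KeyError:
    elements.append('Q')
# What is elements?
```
['O', 'P', 'Q']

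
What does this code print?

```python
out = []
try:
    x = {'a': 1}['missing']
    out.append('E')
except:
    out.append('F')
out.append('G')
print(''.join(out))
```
FG

Exception raised in try, caught by bare except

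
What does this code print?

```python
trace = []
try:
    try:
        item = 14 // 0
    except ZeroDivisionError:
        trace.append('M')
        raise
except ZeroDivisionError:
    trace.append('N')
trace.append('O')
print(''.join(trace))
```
MNO

raise without argument re-raises current exception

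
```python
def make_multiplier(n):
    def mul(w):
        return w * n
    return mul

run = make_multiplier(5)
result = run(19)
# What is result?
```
95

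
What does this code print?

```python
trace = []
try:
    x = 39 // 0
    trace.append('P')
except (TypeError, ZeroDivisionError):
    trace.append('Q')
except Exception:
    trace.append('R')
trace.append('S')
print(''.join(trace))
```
QS

ZeroDivisionError matches tuple containing it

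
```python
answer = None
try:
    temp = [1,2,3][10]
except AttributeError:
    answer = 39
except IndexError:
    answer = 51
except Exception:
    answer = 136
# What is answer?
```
51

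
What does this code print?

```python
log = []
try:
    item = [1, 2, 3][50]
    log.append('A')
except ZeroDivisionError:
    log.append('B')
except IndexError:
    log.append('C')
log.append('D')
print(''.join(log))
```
CD

IndexError is caught by its specific handler, not ZeroDivisionError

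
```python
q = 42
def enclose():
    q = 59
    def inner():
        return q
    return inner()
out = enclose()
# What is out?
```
59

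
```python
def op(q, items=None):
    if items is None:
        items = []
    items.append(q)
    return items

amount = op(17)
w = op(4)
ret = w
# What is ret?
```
[4]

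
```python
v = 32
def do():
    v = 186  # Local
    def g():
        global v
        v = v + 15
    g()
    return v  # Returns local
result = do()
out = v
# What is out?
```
47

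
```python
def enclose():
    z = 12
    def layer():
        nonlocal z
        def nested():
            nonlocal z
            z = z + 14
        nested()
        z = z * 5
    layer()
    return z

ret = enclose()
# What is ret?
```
130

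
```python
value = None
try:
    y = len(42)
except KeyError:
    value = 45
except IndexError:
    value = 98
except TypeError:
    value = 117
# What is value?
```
117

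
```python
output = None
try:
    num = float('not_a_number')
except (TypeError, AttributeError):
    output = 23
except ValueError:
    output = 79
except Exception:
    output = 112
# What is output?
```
79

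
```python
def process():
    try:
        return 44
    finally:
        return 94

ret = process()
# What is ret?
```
94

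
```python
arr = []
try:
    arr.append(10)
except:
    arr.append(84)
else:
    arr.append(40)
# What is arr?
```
[10, 40]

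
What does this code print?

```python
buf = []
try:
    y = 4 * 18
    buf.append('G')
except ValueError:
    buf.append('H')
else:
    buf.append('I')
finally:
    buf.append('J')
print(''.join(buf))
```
GIJ

else runs before finally when no exception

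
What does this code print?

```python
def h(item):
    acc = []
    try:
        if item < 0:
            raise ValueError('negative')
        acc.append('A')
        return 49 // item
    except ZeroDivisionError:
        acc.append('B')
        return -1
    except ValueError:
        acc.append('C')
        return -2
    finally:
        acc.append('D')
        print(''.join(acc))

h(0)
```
ABD

item=0 causes ZeroDivisionError, caught, finally prints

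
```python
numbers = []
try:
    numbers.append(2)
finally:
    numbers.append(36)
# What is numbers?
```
[2, 36]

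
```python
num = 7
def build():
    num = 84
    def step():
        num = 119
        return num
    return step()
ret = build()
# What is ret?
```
119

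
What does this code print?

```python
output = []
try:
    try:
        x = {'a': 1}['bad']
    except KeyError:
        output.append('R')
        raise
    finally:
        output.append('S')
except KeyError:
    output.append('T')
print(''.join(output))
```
RST

finally runs before re-raised exception propagates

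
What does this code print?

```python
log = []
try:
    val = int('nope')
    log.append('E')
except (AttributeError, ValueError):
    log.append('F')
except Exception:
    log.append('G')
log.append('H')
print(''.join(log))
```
FH

ValueError matches tuple containing it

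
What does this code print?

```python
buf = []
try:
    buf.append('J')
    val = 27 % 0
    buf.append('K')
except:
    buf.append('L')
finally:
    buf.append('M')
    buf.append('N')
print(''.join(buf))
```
JLMN

Code before exception runs, then except, then all of finally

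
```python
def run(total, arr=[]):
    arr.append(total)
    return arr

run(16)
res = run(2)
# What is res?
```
[16, 2]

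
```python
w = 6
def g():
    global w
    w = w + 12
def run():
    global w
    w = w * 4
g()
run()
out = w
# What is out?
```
72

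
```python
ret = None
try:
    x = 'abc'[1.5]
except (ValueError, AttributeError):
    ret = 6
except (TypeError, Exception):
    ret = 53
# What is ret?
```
53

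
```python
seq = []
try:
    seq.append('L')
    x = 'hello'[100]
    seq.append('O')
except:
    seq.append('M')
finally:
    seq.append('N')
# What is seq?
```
['L', 'M', 'N']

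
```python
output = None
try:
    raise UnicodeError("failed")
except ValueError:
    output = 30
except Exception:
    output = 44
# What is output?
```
30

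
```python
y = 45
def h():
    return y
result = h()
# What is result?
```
45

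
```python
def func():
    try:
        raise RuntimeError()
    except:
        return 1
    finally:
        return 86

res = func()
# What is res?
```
86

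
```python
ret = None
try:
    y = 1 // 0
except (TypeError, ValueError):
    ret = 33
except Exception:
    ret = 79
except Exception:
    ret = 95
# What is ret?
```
79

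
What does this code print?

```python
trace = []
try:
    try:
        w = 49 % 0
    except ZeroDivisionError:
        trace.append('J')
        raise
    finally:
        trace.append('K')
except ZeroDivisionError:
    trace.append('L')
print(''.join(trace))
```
JKL

finally runs before re-raised exception propagates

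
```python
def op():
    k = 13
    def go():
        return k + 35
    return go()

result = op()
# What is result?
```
48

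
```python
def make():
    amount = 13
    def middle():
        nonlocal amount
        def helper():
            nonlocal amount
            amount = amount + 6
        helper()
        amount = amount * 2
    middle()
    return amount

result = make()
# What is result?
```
38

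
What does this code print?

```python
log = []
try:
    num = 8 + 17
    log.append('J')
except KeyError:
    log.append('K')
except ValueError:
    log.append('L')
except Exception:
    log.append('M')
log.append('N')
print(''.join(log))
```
JN

No exception, try block completes normally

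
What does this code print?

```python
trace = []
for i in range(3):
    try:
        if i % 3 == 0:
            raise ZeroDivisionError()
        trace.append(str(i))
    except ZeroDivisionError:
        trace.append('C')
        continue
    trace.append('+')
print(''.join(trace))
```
C1+2+

continue in except skips rest of loop body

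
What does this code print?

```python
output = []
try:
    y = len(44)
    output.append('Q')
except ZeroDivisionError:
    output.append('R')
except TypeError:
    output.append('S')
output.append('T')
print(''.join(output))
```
ST

TypeError is caught by its specific handler, not ZeroDivisionError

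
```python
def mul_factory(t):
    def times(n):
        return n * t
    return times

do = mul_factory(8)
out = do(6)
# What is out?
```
48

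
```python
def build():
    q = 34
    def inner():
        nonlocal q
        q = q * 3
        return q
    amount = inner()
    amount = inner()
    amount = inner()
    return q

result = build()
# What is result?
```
918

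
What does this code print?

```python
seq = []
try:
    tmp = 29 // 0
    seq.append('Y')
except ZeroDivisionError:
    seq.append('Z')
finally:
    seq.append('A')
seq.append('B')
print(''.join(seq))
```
ZAB

finally always runs, even after exception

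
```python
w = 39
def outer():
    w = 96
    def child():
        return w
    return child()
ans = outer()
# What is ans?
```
96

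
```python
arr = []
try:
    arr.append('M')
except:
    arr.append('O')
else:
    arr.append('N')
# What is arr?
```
['M', 'N']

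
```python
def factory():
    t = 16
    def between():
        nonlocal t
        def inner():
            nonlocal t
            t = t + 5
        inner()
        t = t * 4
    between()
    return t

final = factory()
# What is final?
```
84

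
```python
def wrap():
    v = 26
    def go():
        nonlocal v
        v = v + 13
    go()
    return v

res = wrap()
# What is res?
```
39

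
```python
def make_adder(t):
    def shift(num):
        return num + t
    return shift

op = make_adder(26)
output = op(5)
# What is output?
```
31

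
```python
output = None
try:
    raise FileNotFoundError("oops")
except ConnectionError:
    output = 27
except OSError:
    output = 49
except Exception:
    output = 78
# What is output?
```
49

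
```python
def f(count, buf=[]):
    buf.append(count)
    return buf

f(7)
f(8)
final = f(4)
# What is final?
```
[7, 8, 4]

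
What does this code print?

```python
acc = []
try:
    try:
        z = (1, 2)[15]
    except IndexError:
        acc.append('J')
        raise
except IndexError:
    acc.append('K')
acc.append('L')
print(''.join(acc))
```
JKL

raise without argument re-raises current exception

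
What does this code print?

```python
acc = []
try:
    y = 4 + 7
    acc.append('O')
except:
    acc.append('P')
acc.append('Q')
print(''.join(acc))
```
OQ

No exception, try block completes normally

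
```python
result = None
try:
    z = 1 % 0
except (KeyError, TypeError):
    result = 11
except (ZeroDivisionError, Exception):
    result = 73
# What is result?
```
73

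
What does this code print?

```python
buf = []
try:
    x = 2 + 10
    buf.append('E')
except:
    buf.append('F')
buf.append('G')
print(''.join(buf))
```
EG

No exception, try block completes normally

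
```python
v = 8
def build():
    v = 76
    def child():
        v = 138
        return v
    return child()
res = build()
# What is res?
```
138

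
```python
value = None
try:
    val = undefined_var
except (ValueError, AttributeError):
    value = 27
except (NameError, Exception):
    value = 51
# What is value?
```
51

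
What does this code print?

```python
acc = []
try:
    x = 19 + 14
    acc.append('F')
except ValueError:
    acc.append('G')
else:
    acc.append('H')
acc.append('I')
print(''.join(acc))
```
FHI

else block runs when no exception occurs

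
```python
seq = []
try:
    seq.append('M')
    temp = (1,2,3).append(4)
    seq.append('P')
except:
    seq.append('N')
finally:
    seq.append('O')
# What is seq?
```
['M', 'N', 'O']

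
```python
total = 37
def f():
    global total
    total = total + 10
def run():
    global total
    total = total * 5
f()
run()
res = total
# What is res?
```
235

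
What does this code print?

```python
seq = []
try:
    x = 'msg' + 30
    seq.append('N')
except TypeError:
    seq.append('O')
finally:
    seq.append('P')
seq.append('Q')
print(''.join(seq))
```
OPQ

finally always runs, even after exception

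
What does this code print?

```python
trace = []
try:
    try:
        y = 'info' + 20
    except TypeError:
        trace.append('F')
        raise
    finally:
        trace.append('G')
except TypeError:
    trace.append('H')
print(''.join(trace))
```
FGH

finally runs before re-raised exception propagates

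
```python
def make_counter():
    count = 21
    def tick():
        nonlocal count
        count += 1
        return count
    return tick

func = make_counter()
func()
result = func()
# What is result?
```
23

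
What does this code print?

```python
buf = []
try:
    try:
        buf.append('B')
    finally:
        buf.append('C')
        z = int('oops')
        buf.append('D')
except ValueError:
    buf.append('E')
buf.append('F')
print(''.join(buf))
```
BCEF

Exception in inner finally caught by outer except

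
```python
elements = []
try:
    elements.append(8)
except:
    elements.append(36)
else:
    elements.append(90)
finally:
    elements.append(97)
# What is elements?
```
[8, 90, 97]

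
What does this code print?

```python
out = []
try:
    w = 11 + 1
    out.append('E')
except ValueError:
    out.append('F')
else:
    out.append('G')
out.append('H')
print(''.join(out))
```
EGH

else block runs when no exception occurs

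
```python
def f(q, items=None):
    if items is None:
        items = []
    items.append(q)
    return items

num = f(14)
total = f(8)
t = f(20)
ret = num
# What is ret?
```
[14]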